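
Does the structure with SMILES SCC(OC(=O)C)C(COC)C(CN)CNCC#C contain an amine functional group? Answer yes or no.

–SH on an sp³ carbon → thiol.
pendant –OC(=O)CH3: an acyloxy group → ester.
pendant –CH2OCH3: C–O–C linkage → ether.
pendant –CH2NH2: N on sp³ C, no adjacent C=O → amine.
C–N–C with sp³ carbons and no adjacent C=O → amine (secondary).
C≡C triple bond → alkyne.
The CH(CH2NH2) segment supplies the amine: pendant –CH2NH2: N on sp³ C, no adjacent C=O → amine.

yes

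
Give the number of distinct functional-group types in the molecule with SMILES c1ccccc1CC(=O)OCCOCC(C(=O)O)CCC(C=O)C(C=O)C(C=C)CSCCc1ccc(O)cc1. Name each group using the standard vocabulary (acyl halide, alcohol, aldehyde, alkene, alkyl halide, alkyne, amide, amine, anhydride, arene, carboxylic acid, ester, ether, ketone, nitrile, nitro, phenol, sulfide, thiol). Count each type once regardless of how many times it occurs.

Reading the structure from left to right:
  C6H5: C6H5– phenyl ring → arene.
  CH2COOCH2: –C(=O)–O–C with C on the carbonyl side → ester.
  CH2OCH2: C–O–C with sp³ carbons on both sides and no adjacent C=O → ether.
  CH(COOH): pendant –COOH: carbonyl C bonded to C and –OH → carboxylic acid.
  CH(CHO): pendant –CHO: carbonyl C bonded to C and H → aldehyde.
  CH(CHO): pendant –CHO: carbonyl C bonded to C and H → aldehyde.
  CH(CH=CH2): pendant –CH=CH2: C=C double bond → alkene.
  CH2SCH2: C–S–C linkage → sulfide (thioether).
  C6H4OH: –OH attached directly to an aromatic ring → phenol (not alcohol); the ring itself is an arene.
Distinct types present: aldehyde, alkene, arene, carboxylic acid, ester, ether, phenol, sulfide.

8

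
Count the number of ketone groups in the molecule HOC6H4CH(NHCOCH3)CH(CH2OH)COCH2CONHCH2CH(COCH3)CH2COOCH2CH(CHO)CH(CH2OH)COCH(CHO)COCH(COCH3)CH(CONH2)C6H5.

5

–OH attached directly to an aromatic ring → phenol (not alcohol); the ring itself is an arene.
pendant –NHC(=O)CH3: N bonded to a carbonyl → amide (not amine).
pendant –CH2OH on an sp³ backbone C → alcohol.
–C(=O)– with carbon on both sides → ketone.
–C(=O)–N– linkage → amide (the N is not an amine).
pendant –COCH3: carbonyl C bonded to two carbons → ketone.
–C(=O)–O–C with C on the carbonyl side → ester.
pendant –CHO: carbonyl C bonded to C and H → aldehyde.
pendant –CH2OH on an sp³ backbone C → alcohol.
–C(=O)– with carbon on both sides → ketone.
pendant –CHO: carbonyl C bonded to C and H → aldehyde.
–C(=O)– with carbon on both sides → ketone.
pendant –COCH3: carbonyl C bonded to two carbons → ketone.
pendant –CONH2: carbonyl C bonded to C and N → amide.
–C6H5 phenyl ring → arene.
Ketone appears at: CO, CH(COCH3), CO, CO, CH(COCH3) → 5.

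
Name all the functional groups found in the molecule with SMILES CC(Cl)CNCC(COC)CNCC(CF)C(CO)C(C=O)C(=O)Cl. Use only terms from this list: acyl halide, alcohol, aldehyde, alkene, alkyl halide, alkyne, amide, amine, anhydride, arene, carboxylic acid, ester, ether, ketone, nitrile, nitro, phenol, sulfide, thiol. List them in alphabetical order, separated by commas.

acyl halide, alcohol, aldehyde, alkyl halide, amine, ether

Reading the structure from left to right:
  CH(Cl): halogen on an sp³ carbon → alkyl halide.
  CH2NHCH2: C–N–C with sp³ carbons and no adjacent C=O → amine (secondary).
  CH(CH2OCH3): pendant –CH2OCH3: C–O–C linkage → ether.
  CH2NHCH2: C–N–C with sp³ carbons and no adjacent C=O → amine (secondary).
  CH(CH2F): pendant –CH2X: halogen on sp³ carbon → alkyl halide.
  CH(CH2OH): pendant –CH2OH on an sp³ backbone C → alcohol.
  CH(CHO): pendant –CHO: carbonyl C bonded to C and H → aldehyde.
  COCl: –C(=O)Cl: carbonyl C bonded to C and to a halogen → acyl halide (not alkyl halide).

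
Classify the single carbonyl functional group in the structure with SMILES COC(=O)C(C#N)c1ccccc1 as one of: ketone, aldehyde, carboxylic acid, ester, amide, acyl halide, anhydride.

The carbonyl is in the CH3OOC segment: CH3O–C(=O)–: carbonyl C bonded to C and to –OCH3 → ester (not ketone + ether).

ester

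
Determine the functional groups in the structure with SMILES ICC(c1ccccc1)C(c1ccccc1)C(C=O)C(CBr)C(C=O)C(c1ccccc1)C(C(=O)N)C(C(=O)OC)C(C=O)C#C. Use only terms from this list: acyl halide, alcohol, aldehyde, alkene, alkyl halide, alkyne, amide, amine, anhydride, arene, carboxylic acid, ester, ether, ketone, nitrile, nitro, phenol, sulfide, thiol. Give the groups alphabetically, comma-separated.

aldehyde, alkyl halide, alkyne, amide, arene, ester

Taking each segment in turn:
  ICH2: halogen on an sp³ carbon → alkyl halide.
  CH(C6H5): pendant –C6H5: benzene ring → arene.
  CH(C6H5): pendant –C6H5: benzene ring → arene.
  CH(CHO): pendant –CHO: carbonyl C bonded to C and H → aldehyde.
  CH(CH2Br): pendant –CH2X: halogen on sp³ carbon → alkyl halide.
  CH(CHO): pendant –CHO: carbonyl C bonded to C and H → aldehyde.
  CH(C6H5): pendant –C6H5: benzene ring → arene.
  CH(CONH2): pendant –CONH2: carbonyl C bonded to C and N → amide.
  CH(COOCH3): pendant –COOCH3: carbonyl C bonded to C and –OCH3 → ester.
  CH(CHO): pendant –CHO: carbonyl C bonded to C and H → aldehyde.
  C≡CH: C≡C triple bond → alkyne.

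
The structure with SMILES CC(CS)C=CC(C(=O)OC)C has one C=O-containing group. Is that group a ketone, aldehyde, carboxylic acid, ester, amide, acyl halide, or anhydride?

The carbonyl is in the CH(COOCH3) segment: pendant –COOCH3: carbonyl C bonded to C and –OCH3 → ester.

ester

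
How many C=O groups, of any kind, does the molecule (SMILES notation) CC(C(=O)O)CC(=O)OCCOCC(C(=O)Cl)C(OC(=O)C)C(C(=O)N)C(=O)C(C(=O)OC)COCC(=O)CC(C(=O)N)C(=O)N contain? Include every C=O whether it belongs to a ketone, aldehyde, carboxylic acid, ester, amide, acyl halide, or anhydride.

CH(COOH): carboxylic acid, 1 C=O (running total 1).
CH2COOCH2: ester, 1 C=O (running total 2).
CH(COCl): acyl halide, 1 C=O (running total 3).
CH(OCOCH3): ester, 1 C=O (running total 4).
CH(CONH2): amide, 1 C=O (running total 5).
CO: ketone, 1 C=O (running total 6).
CH(COOCH3): ester, 1 C=O (running total 7).
CO: ketone, 1 C=O (running total 8).
CH(CONH2): amide, 1 C=O (running total 9).
CONH2: amide, 1 C=O (running total 10).

10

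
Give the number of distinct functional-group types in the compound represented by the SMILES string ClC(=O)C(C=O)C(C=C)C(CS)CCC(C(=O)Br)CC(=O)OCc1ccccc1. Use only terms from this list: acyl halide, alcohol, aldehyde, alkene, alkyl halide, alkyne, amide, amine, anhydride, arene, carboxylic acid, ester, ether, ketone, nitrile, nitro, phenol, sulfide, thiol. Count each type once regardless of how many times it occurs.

–C(=O)Cl: carbonyl C bonded to C and to a halogen → acyl halide (not alkyl halide).
pendant –CHO: carbonyl C bonded to C and H → aldehyde.
pendant –CH=CH2: C=C double bond → alkene.
pendant –CH2SH → thiol.
pendant –C(=O)X: carbonyl C bonded to C and halogen → acyl halide.
–C(=O)–O–C with C on the carbonyl side → ester.
–C6H5 phenyl ring → arene.
Distinct types present: acyl halide, aldehyde, alkene, arene, ester, thiol.

6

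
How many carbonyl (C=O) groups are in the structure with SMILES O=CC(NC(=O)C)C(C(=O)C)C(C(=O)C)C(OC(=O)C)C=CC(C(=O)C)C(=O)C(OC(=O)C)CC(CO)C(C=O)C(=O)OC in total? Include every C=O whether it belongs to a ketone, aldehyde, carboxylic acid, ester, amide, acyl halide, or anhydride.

10

OHC: aldehyde, 1 C=O (running total 1).
CH(NHCOCH3): amide, 1 C=O (running total 2).
CH(COCH3): ketone, 1 C=O (running total 3).
CH(COCH3): ketone, 1 C=O (running total 4).
CH(OCOCH3): ester, 1 C=O (running total 5).
CH(COCH3): ketone, 1 C=O (running total 6).
CO: ketone, 1 C=O (running total 7).
CH(OCOCH3): ester, 1 C=O (running total 8).
CH(CHO): aldehyde, 1 C=O (running total 9).
COOCH3: ester, 1 C=O (running total 10).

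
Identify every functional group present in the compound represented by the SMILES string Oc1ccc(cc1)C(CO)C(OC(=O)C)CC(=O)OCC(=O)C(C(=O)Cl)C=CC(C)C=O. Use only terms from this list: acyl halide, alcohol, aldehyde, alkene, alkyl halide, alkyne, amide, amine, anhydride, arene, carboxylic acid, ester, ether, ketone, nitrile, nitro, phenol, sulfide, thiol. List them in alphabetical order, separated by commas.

Reading the structure from left to right:
  HOC6H4: –OH attached directly to an aromatic ring → phenol (not alcohol); the ring itself is an arene.
  CH(CH2OH): pendant –CH2OH on an sp³ backbone C → alcohol.
  CH(OCOCH3): pendant –OC(=O)CH3: an acyloxy group → ester.
  CH2COOCH2: –C(=O)–O–C with C on the carbonyl side → ester.
  CO: –C(=O)– with carbon on both sides → ketone.
  CH(COCl): pendant –C(=O)X: carbonyl C bonded to C and halogen → acyl halide.
  CH=CH: C=C double bond → alkene.
  CHO: terminal –CHO: carbonyl C bonded to H and C → aldehyde.

acyl halide, alcohol, aldehyde, alkene, arene, ester, ketone, phenol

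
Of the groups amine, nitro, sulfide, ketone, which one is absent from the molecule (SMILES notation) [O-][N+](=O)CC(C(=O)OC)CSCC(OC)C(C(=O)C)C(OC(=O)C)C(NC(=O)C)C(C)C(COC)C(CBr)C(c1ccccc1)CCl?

nitro: present (O2NCH2 — –NO2 on carbon → nitro group).
sulfide: present (CH2SCH2 — C–S–C linkage → sulfide (thioether)).
ketone: present (CH(COCH3) — pendant –COCH3: carbonyl C bonded to two carbons → ketone).
amine: absent. In CH(NHCOCH3), the nitrogen is bonded directly to a carbonyl carbon, making it part of an amide, not a free amine.

amine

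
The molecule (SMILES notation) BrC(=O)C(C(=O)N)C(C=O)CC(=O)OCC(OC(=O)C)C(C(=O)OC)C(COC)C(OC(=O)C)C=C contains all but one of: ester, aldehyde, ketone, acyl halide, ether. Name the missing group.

ketone

ester: present (CH2COOCH2 — –C(=O)–O–C with C on the carbonyl side → ester).
acyl halide: present (BrCO — –C(=O)Br: carbonyl C bonded to C and to a halogen → acyl halide (not alkyl halide)).
ether: present (CH(CH2OCH3) — pendant –CH2OCH3: C–O–C linkage → ether).
aldehyde: present (CH(CHO) — pendant –CHO: carbonyl C bonded to C and H → aldehyde).
ketone: absent. In each of CH2COOCH2, CH(OCOCH3) and CH(COOCH3), the C=O is bonded to an –O–C group, which defines an ester, not a ketone. In CH(CONH2), the C=O is bonded to nitrogen, which defines an amide, not a ketone. In CH(CHO), the carbonyl carbon carries an H, so it is an aldehyde, not a ketone. In BrCO, the C=O is bonded to a halogen, which defines an acyl halide, not a ketone.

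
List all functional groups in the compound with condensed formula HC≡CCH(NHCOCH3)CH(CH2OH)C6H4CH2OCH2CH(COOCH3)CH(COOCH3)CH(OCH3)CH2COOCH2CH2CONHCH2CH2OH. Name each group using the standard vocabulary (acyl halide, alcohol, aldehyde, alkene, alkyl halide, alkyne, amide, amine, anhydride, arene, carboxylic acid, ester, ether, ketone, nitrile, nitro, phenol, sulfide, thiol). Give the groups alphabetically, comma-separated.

C≡C triple bond → alkyne.
pendant –NHC(=O)CH3: N bonded to a carbonyl → amide (not amine).
pendant –CH2OH on an sp³ backbone C → alcohol.
para-disubstituted benzene ring → arene.
C–O–C with sp³ carbons on both sides and no adjacent C=O → ether.
pendant –COOCH3: carbonyl C bonded to C and –OCH3 → ester.
pendant –COOCH3: carbonyl C bonded to C and –OCH3 → ester.
pendant –OCH3: C–O–C with sp³ C, no adjacent C=O → ether.
–C(=O)–O–C with C on the carbonyl side → ester.
–C(=O)–N– linkage → amide (the N is not an amine).
–OH on an sp³ carbon → alcohol.

alcohol, alkyne, amide, arene, ester, ether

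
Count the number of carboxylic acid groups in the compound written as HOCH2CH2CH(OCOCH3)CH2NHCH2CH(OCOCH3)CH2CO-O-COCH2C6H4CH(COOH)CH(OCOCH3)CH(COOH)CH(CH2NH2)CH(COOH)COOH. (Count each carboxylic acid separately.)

Working along the chain:
  HOCH2: HO– on an sp³ carbon → alcohol.
  CH(OCOCH3): pendant –OC(=O)CH3: an acyloxy group → ester.
  CH2NHCH2: C–N–C with sp³ carbons and no adjacent C=O → amine (secondary).
  CH(OCOCH3): pendant –OC(=O)CH3: an acyloxy group → ester.
  CH2CO-O-COCH2: two acyl groups sharing one oxygen, –C(=O)–O–C(=O)– → anhydride.
  C6H4: para-disubstituted benzene ring → arene.
  CH(COOH): pendant –COOH: carbonyl C bonded to C and –OH → carboxylic acid.
  CH(OCOCH3): pendant –OC(=O)CH3: an acyloxy group → ester.
  CH(COOH): pendant –COOH: carbonyl C bonded to C and –OH → carboxylic acid.
  CH(CH2NH2): pendant –CH2NH2: N on sp³ C, no adjacent C=O → amine.
  CH(COOH): pendant –COOH: carbonyl C bonded to C and –OH → carboxylic acid.
  COOH: –COOH: carbonyl C bonded to –OH and C → carboxylic acid (the –OH is not a separate alcohol).
Carboxylic acid appears at: CH(COOH), CH(COOH), CH(COOH), COOH → 4.

4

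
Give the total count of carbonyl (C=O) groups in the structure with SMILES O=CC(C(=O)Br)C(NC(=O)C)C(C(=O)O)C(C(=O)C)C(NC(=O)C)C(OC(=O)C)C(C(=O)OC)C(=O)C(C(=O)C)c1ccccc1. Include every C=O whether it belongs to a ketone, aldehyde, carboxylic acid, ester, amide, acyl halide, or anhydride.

OHC: aldehyde, 1 C=O (running total 1).
CH(COBr): acyl halide, 1 C=O (running total 2).
CH(NHCOCH3): amide, 1 C=O (running total 3).
CH(COOH): carboxylic acid, 1 C=O (running total 4).
CH(COCH3): ketone, 1 C=O (running total 5).
CH(NHCOCH3): amide, 1 C=O (running total 6).
CH(OCOCH3): ester, 1 C=O (running total 7).
CH(COOCH3): ester, 1 C=O (running total 8).
CO: ketone, 1 C=O (running total 9).
CH(COCH3): ketone, 1 C=O (running total 10).

10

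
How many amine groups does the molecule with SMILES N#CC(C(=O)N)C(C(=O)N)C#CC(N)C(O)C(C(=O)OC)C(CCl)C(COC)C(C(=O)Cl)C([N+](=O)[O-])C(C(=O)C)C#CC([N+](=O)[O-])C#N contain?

1

N≡C–: carbon triple-bonded to nitrogen → nitrile.
pendant –CONH2: carbonyl C bonded to C and N → amide.
pendant –CONH2: carbonyl C bonded to C and N → amide.
C≡C triple bond → alkyne.
–NH2 on an sp³ carbon with no adjacent C=O → amine.
–OH on an sp³ carbon → alcohol (secondary).
pendant –COOCH3: carbonyl C bonded to C and –OCH3 → ester.
pendant –CH2X: halogen on sp³ carbon → alkyl halide.
pendant –CH2OCH3: C–O–C linkage → ether.
pendant –C(=O)X: carbonyl C bonded to C and halogen → acyl halide.
–NO2 on an sp³ carbon → nitro (the N=O is not a carbonyl).
pendant –COCH3: carbonyl C bonded to two carbons → ketone.
C≡C triple bond → alkyne.
–NO2 on an sp³ carbon → nitro (the N=O is not a carbonyl).
–C≡N: carbon triple-bonded to nitrogen → nitrile.
Amine appears at: CH(NH2) → 1.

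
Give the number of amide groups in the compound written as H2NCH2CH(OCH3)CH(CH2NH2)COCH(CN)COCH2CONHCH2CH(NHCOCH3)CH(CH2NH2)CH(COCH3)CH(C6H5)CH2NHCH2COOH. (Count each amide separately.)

2

Reading the structure from left to right:
  H2NCH2: –NH2 on an sp³ carbon with no adjacent C=O → amine.
  CH(OCH3): pendant –OCH3: C–O–C with sp³ C, no adjacent C=O → ether.
  CH(CH2NH2): pendant –CH2NH2: N on sp³ C, no adjacent C=O → amine.
  CO: –C(=O)– with carbon on both sides → ketone.
  CH(CN): pendant –C≡N: nitrile.
  CO: –C(=O)– with carbon on both sides → ketone.
  CH2CONHCH2: –C(=O)–N– linkage → amide (the N is not an amine).
  CH(NHCOCH3): pendant –NHC(=O)CH3: N bonded to a carbonyl → amide (not amine).
  CH(CH2NH2): pendant –CH2NH2: N on sp³ C, no adjacent C=O → amine.
  CH(COCH3): pendant –COCH3: carbonyl C bonded to two carbons → ketone.
  CH(C6H5): pendant –C6H5: benzene ring → arene.
  CH2NHCH2: C–N–C with sp³ carbons and no adjacent C=O → amine (secondary).
  COOH: –COOH: carbonyl C bonded to –OH and C → carboxylic acid (the –OH is not a separate alcohol).
Amide appears at: CH2CONHCH2, CH(NHCOCH3) → 2.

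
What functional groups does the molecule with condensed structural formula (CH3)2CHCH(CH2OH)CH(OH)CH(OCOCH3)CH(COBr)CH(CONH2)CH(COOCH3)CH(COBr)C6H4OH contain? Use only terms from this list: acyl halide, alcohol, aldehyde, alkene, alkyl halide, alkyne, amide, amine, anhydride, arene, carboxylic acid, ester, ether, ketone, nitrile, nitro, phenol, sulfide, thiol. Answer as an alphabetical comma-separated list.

acyl halide, alcohol, amide, arene, ester, phenol

pendant –CH2OH on an sp³ backbone C → alcohol.
–OH on an sp³ carbon → alcohol (secondary).
pendant –OC(=O)CH3: an acyloxy group → ester.
pendant –C(=O)X: carbonyl C bonded to C and halogen → acyl halide.
pendant –CONH2: carbonyl C bonded to C and N → amide.
pendant –COOCH3: carbonyl C bonded to C and –OCH3 → ester.
pendant –C(=O)X: carbonyl C bonded to C and halogen → acyl halide.
–OH attached directly to an aromatic ring → phenol (not alcohol); the ring itself is an arene.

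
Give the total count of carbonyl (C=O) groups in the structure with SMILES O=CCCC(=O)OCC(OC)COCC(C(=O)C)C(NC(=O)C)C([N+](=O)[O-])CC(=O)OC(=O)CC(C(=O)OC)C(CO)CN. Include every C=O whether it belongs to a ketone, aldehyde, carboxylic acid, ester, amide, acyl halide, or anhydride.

OHC: aldehyde, 1 C=O (running total 1).
CH2COOCH2: ester, 1 C=O (running total 2).
CH(COCH3): ketone, 1 C=O (running total 3).
CH(NHCOCH3): amide, 1 C=O (running total 4).
CH2CO-O-COCH2: anhydride, 2 C=O (running total 6).
CH(COOCH3): ester, 1 C=O (running total 7).

7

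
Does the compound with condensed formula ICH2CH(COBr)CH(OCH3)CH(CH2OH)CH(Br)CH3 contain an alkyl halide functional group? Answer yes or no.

yes

Reading the structure from left to right:
  ICH2: halogen on an sp³ carbon → alkyl halide.
  CH(COBr): pendant –C(=O)X: carbonyl C bonded to C and halogen → acyl halide.
  CH(OCH3): pendant –OCH3: C–O–C with sp³ C, no adjacent C=O → ether.
  CH(CH2OH): pendant –CH2OH on an sp³ backbone C → alcohol.
  CH(Br): halogen on an sp³ carbon → alkyl halide.
The ICH2 segment supplies the alkyl halide: halogen on an sp³ carbon → alkyl halide.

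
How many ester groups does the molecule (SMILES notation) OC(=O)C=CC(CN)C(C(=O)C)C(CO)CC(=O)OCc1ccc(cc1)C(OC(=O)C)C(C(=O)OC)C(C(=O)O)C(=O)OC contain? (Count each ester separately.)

Working along the chain:
  HOOC: –COOH: carbonyl C bonded to –OH and C → carboxylic acid (the –OH is not a separate alcohol).
  CH=CH: C=C double bond → alkene.
  CH(CH2NH2): pendant –CH2NH2: N on sp³ C, no adjacent C=O → amine.
  CH(COCH3): pendant –COCH3: carbonyl C bonded to two carbons → ketone.
  CH(CH2OH): pendant –CH2OH on an sp³ backbone C → alcohol.
  CH2COOCH2: –C(=O)–O–C with C on the carbonyl side → ester.
  C6H4: para-disubstituted benzene ring → arene.
  CH(OCOCH3): pendant –OC(=O)CH3: an acyloxy group → ester.
  CH(COOCH3): pendant –COOCH3: carbonyl C bonded to C and –OCH3 → ester.
  CH(COOH): pendant –COOH: carbonyl C bonded to C and –OH → carboxylic acid.
  COOCH3: –C(=O)OCH3: carbonyl C bonded to C and to –OCH3 → ester (not ketone + ether).
Ester appears at: CH2COOCH2, CH(OCOCH3), CH(COOCH3), COOCH3 → 4.

4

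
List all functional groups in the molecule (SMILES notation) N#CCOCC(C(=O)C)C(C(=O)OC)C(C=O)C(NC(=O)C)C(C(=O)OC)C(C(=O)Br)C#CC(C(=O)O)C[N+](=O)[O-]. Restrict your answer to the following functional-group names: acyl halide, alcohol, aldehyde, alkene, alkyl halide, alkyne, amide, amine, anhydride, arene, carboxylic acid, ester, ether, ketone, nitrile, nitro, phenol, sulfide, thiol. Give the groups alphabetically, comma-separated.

acyl halide, aldehyde, alkyne, amide, carboxylic acid, ester, ether, ketone, nitrile, nitro

N≡C–: carbon triple-bonded to nitrogen → nitrile.
C–O–C with sp³ carbons on both sides and no adjacent C=O → ether.
pendant –COCH3: carbonyl C bonded to two carbons → ketone.
pendant –COOCH3: carbonyl C bonded to C and –OCH3 → ester.
pendant –CHO: carbonyl C bonded to C and H → aldehyde.
pendant –NHC(=O)CH3: N bonded to a carbonyl → amide (not amine).
pendant –COOCH3: carbonyl C bonded to C and –OCH3 → ester.
pendant –C(=O)X: carbonyl C bonded to C and halogen → acyl halide.
C≡C triple bond → alkyne.
pendant –COOH: carbonyl C bonded to C and –OH → carboxylic acid.
–NO2 on carbon → nitro group.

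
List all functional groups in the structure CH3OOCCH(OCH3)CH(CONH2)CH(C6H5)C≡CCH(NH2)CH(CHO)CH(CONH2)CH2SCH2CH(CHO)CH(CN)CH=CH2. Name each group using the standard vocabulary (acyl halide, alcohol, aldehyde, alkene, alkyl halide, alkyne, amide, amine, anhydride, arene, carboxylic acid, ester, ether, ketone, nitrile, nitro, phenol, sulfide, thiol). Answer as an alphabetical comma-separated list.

aldehyde, alkene, alkyne, amide, amine, arene, ester, ether, nitrile, sulfide

Working along the chain:
  CH3OOC: CH3O–C(=O)–: carbonyl C bonded to C and to –OCH3 → ester (not ketone + ether).
  CH(OCH3): pendant –OCH3: C–O–C with sp³ C, no adjacent C=O → ether.
  CH(CONH2): pendant –CONH2: carbonyl C bonded to C and N → amide.
  CH(C6H5): pendant –C6H5: benzene ring → arene.
  C≡C: C≡C triple bond → alkyne.
  CH(NH2): –NH2 on an sp³ carbon with no adjacent C=O → amine.
  CH(CHO): pendant –CHO: carbonyl C bonded to C and H → aldehyde.
  CH(CONH2): pendant –CONH2: carbonyl C bonded to C and N → amide.
  CH2SCH2: C–S–C linkage → sulfide (thioether).
  CH(CHO): pendant –CHO: carbonyl C bonded to C and H → aldehyde.
  CH(CN): pendant –C≡N: nitrile.
  CH=CH2: C=C double bond → alkene.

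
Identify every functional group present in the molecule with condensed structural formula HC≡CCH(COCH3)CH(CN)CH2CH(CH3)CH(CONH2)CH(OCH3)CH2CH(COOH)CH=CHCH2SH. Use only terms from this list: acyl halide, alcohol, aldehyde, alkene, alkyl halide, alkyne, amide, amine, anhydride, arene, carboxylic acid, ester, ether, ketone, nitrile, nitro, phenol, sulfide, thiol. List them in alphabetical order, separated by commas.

alkene, alkyne, amide, carboxylic acid, ether, ketone, nitrile, thiol

Taking each segment in turn:
  HC≡C: C≡C triple bond → alkyne.
  CH(COCH3): pendant –COCH3: carbonyl C bonded to two carbons → ketone.
  CH(CN): pendant –C≡N: nitrile.
  CH(CONH2): pendant –CONH2: carbonyl C bonded to C and N → amide.
  CH(OCH3): pendant –OCH3: C–O–C with sp³ C, no adjacent C=O → ether.
  CH(COOH): pendant –COOH: carbonyl C bonded to C and –OH → carboxylic acid.
  CH=CH: C=C double bond → alkene.
  CH2SH: –SH on an sp³ carbon → thiol.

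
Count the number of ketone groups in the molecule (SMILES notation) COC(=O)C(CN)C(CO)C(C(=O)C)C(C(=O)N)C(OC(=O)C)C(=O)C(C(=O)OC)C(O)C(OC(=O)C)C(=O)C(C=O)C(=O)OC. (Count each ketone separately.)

Reading the structure from left to right:
  CH3OOC: CH3O–C(=O)–: carbonyl C bonded to C and to –OCH3 → ester (not ketone + ether).
  CH(CH2NH2): pendant –CH2NH2: N on sp³ C, no adjacent C=O → amine.
  CH(CH2OH): pendant –CH2OH on an sp³ backbone C → alcohol.
  CH(COCH3): pendant –COCH3: carbonyl C bonded to two carbons → ketone.
  CH(CONH2): pendant –CONH2: carbonyl C bonded to C and N → amide.
  CH(OCOCH3): pendant –OC(=O)CH3: an acyloxy group → ester.
  CO: –C(=O)– with carbon on both sides → ketone.
  CH(COOCH3): pendant –COOCH3: carbonyl C bonded to C and –OCH3 → ester.
  CH(OH): –OH on an sp³ carbon → alcohol (secondary).
  CH(OCOCH3): pendant –OC(=O)CH3: an acyloxy group → ester.
  CO: –C(=O)– with carbon on both sides → ketone.
  CH(CHO): pendant –CHO: carbonyl C bonded to C and H → aldehyde.
  COOCH3: –C(=O)OCH3: carbonyl C bonded to C and to –OCH3 → ester (not ketone + ether).
Ketone appears at: CH(COCH3), CO, CO → 3.

3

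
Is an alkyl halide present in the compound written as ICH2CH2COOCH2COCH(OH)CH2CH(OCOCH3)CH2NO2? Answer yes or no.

Reading the structure from left to right:
  ICH2: halogen on an sp³ carbon → alkyl halide.
  CH2COOCH2: –C(=O)–O–C with C on the carbonyl side → ester.
  CO: –C(=O)– with carbon on both sides → ketone.
  CH(OH): –OH on an sp³ carbon → alcohol (secondary).
  CH(OCOCH3): pendant –OC(=O)CH3: an acyloxy group → ester.
  CH2NO2: –NO2 on carbon → nitro group.
The ICH2 segment supplies the alkyl halide: halogen on an sp³ carbon → alkyl halide.

yes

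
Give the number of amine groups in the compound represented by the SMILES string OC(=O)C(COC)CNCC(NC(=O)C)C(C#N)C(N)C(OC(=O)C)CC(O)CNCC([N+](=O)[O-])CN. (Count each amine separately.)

4

–COOH: carbonyl C bonded to –OH and C → carboxylic acid (the –OH is not a separate alcohol).
pendant –CH2OCH3: C–O–C linkage → ether.
C–N–C with sp³ carbons and no adjacent C=O → amine (secondary).
pendant –NHC(=O)CH3: N bonded to a carbonyl → amide (not amine).
pendant –C≡N: nitrile.
–NH2 on an sp³ carbon with no adjacent C=O → amine.
pendant –OC(=O)CH3: an acyloxy group → ester.
–OH on an sp³ carbon → alcohol (secondary).
C–N–C with sp³ carbons and no adjacent C=O → amine (secondary).
–NO2 on an sp³ carbon → nitro (the N=O is not a carbonyl).
–NH2 on an sp³ carbon with no adjacent C=O → amine.
Amine appears at: CH2NHCH2, CH(NH2), CH2NHCH2, CH2NH2 → 4.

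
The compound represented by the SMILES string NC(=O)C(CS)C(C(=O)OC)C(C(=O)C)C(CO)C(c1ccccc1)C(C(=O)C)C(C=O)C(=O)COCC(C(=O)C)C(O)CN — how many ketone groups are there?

–C(=O)NH2: carbonyl C bonded to C and to N → amide (the N is not a separate amine).
pendant –CH2SH → thiol.
pendant –COOCH3: carbonyl C bonded to C and –OCH3 → ester.
pendant –COCH3: carbonyl C bonded to two carbons → ketone.
pendant –CH2OH on an sp³ backbone C → alcohol.
pendant –C6H5: benzene ring → arene.
pendant –COCH3: carbonyl C bonded to two carbons → ketone.
pendant –CHO: carbonyl C bonded to C and H → aldehyde.
–C(=O)– with carbon on both sides → ketone.
C–O–C with sp³ carbons on both sides and no adjacent C=O → ether.
pendant –COCH3: carbonyl C bonded to two carbons → ketone.
–OH on an sp³ carbon → alcohol (secondary).
–NH2 on an sp³ carbon with no adjacent C=O → amine.
Ketone appears at: CH(COCH3), CH(COCH3), CO, CH(COCH3) → 4.

4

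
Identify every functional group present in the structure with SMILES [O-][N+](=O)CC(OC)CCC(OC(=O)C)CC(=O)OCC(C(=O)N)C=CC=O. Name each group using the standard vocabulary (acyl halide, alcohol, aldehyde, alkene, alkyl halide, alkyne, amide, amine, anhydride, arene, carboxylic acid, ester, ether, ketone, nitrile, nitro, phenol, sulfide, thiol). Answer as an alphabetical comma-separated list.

–NO2 on carbon → nitro group.
pendant –OCH3: C–O–C with sp³ C, no adjacent C=O → ether.
pendant –OC(=O)CH3: an acyloxy group → ester.
–C(=O)–O–C with C on the carbonyl side → ester.
pendant –CONH2: carbonyl C bonded to C and N → amide.
C=C double bond → alkene.
terminal –CHO: carbonyl C bonded to H and C → aldehyde.

aldehyde, alkene, amide, ester, ether, nitro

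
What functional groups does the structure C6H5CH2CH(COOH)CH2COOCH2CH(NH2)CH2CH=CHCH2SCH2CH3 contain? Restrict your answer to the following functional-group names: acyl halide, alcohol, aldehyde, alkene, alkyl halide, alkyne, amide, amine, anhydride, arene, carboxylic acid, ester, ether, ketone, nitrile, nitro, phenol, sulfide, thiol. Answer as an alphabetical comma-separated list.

alkene, amine, arene, carboxylic acid, ester, sulfide

Taking each segment in turn:
  C6H5: C6H5– phenyl ring → arene.
  CH(COOH): pendant –COOH: carbonyl C bonded to C and –OH → carboxylic acid.
  CH2COOCH2: –C(=O)–O–C with C on the carbonyl side → ester.
  CH(NH2): –NH2 on an sp³ carbon with no adjacent C=O → amine.
  CH=CH: C=C double bond → alkene.
  CH2SCH2: C–S–C linkage → sulfide (thioether).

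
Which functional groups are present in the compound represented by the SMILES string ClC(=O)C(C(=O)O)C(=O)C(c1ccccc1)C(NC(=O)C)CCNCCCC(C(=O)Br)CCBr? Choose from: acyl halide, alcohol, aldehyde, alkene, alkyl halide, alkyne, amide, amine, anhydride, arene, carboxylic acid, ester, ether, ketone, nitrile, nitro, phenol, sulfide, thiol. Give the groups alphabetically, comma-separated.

Taking each segment in turn:
  ClCO: –C(=O)Cl: carbonyl C bonded to C and to a halogen → acyl halide (not alkyl halide).
  CH(COOH): pendant –COOH: carbonyl C bonded to C and –OH → carboxylic acid.
  CO: –C(=O)– with carbon on both sides → ketone.
  CH(C6H5): pendant –C6H5: benzene ring → arene.
  CH(NHCOCH3): pendant –NHC(=O)CH3: N bonded to a carbonyl → amide (not amine).
  CH2NHCH2: C–N–C with sp³ carbons and no adjacent C=O → amine (secondary).
  CH(COBr): pendant –C(=O)X: carbonyl C bonded to C and halogen → acyl halide.
  CH2Br: halogen on an sp³ carbon → alkyl halide.

acyl halide, alkyl halide, amide, amine, arene, carboxylic acid, ketone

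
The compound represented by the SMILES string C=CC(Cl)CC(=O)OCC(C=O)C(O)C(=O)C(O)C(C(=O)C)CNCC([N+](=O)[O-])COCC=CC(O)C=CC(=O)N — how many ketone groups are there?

C=C double bond → alkene.
halogen on an sp³ carbon → alkyl halide.
–C(=O)–O–C with C on the carbonyl side → ester.
pendant –CHO: carbonyl C bonded to C and H → aldehyde.
–OH on an sp³ carbon → alcohol (secondary).
–C(=O)– with carbon on both sides → ketone.
–OH on an sp³ carbon → alcohol (secondary).
pendant –COCH3: carbonyl C bonded to two carbons → ketone.
C–N–C with sp³ carbons and no adjacent C=O → amine (secondary).
–NO2 on an sp³ carbon → nitro (the N=O is not a carbonyl).
C–O–C with sp³ carbons on both sides and no adjacent C=O → ether.
C=C double bond → alkene.
–OH on an sp³ carbon → alcohol (secondary).
C=C double bond → alkene.
–C(=O)NH2: carbonyl C bonded to C and to N → amide (the N is not a separate amine).
Ketone appears at: CO, CH(COCH3) → 2.

2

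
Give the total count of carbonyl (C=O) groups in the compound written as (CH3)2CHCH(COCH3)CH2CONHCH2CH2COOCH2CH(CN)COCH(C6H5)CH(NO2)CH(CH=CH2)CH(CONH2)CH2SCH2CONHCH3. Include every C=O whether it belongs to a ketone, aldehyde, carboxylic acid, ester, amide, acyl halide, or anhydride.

CH(COCH3): ketone, 1 C=O (running total 1).
CH2CONHCH2: amide, 1 C=O (running total 2).
CH2COOCH2: ester, 1 C=O (running total 3).
CO: ketone, 1 C=O (running total 4).
CH(CONH2): amide, 1 C=O (running total 5).
CONHCH3: amide, 1 C=O (running total 6).

6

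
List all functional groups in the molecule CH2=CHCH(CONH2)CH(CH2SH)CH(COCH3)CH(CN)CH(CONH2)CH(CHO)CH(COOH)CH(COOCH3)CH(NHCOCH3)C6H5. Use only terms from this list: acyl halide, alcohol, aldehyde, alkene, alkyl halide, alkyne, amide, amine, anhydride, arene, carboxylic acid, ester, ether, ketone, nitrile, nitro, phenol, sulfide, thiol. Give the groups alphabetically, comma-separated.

aldehyde, alkene, amide, arene, carboxylic acid, ester, ketone, nitrile, thiol

Reading the structure from left to right:
  CH2=CH: C=C double bond → alkene.
  CH(CONH2): pendant –CONH2: carbonyl C bonded to C and N → amide.
  CH(CH2SH): pendant –CH2SH → thiol.
  CH(COCH3): pendant –COCH3: carbonyl C bonded to two carbons → ketone.
  CH(CN): pendant –C≡N: nitrile.
  CH(CONH2): pendant –CONH2: carbonyl C bonded to C and N → amide.
  CH(CHO): pendant –CHO: carbonyl C bonded to C and H → aldehyde.
  CH(COOH): pendant –COOH: carbonyl C bonded to C and –OH → carboxylic acid.
  CH(COOCH3): pendant –COOCH3: carbonyl C bonded to C and –OCH3 → ester.
  CH(NHCOCH3): pendant –NHC(=O)CH3: N bonded to a carbonyl → amide (not amine).
  C6H5: –C6H5 phenyl ring → arene.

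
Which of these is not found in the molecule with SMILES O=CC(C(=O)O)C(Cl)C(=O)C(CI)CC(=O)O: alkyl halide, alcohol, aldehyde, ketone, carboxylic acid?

alcohol

carboxylic acid: present (CH(COOH) — pendant –COOH: carbonyl C bonded to C and –OH → carboxylic acid).
aldehyde: present (OHC — terminal –CHO: carbonyl C bonded to H and C → aldehyde).
ketone: present (CO — –C(=O)– with carbon on both sides → ketone).
alkyl halide: present (CH(Cl) — halogen on an sp³ carbon → alkyl halide).
alcohol: absent. In each of CH(COOH) and COOH, the –OH sits on a carbonyl carbon, making it part of a carboxylic acid, not an alcohol.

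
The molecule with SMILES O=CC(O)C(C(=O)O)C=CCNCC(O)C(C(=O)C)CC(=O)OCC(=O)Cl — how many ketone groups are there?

Reading the structure from left to right:
  OHC: terminal –CHO: carbonyl C bonded to H and C → aldehyde.
  CH(OH): –OH on an sp³ carbon → alcohol (secondary).
  CH(COOH): pendant –COOH: carbonyl C bonded to C and –OH → carboxylic acid.
  CH=CH: C=C double bond → alkene.
  CH2NHCH2: C–N–C with sp³ carbons and no adjacent C=O → amine (secondary).
  CH(OH): –OH on an sp³ carbon → alcohol (secondary).
  CH(COCH3): pendant –COCH3: carbonyl C bonded to two carbons → ketone.
  CH2COOCH2: –C(=O)–O–C with C on the carbonyl side → ester.
  COCl: –C(=O)Cl: carbonyl C bonded to C and to a halogen → acyl halide (not alkyl halide).
Ketone appears at: CH(COCH3) → 1.

1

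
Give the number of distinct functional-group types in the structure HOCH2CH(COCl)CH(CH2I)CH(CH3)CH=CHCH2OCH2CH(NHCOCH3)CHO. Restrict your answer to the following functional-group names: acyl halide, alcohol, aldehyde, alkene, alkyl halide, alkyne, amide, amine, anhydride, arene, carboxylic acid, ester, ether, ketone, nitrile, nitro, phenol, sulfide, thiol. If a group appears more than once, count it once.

HO– on an sp³ carbon → alcohol.
pendant –C(=O)X: carbonyl C bonded to C and halogen → acyl halide.
pendant –CH2X: halogen on sp³ carbon → alkyl halide.
C=C double bond → alkene.
C–O–C with sp³ carbons on both sides and no adjacent C=O → ether.
pendant –NHC(=O)CH3: N bonded to a carbonyl → amide (not amine).
terminal –CHO: carbonyl C bonded to H and C → aldehyde.
Distinct types present: acyl halide, alcohol, aldehyde, alkene, alkyl halide, amide, ether.

7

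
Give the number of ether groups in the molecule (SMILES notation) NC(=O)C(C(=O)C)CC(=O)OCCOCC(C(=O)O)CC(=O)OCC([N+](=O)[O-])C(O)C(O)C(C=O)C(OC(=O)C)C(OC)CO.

Reading the structure from left to right:
  H2NCO: –C(=O)NH2: carbonyl C bonded to C and to N → amide (the N is not a separate amine).
  CH(COCH3): pendant –COCH3: carbonyl C bonded to two carbons → ketone.
  CH2COOCH2: –C(=O)–O–C with C on the carbonyl side → ester.
  CH2OCH2: C–O–C with sp³ carbons on both sides and no adjacent C=O → ether.
  CH(COOH): pendant –COOH: carbonyl C bonded to C and –OH → carboxylic acid.
  CH2COOCH2: –C(=O)–O–C with C on the carbonyl side → ester.
  CH(NO2): –NO2 on an sp³ carbon → nitro (the N=O is not a carbonyl).
  CH(OH): –OH on an sp³ carbon → alcohol (secondary).
  CH(OH): –OH on an sp³ carbon → alcohol (secondary).
  CH(CHO): pendant –CHO: carbonyl C bonded to C and H → aldehyde.
  CH(OCOCH3): pendant –OC(=O)CH3: an acyloxy group → ester.
  CH(OCH3): pendant –OCH3: C–O–C with sp³ C, no adjacent C=O → ether.
  CH2OH: –OH on an sp³ carbon → alcohol.
Ether appears at: CH2OCH2, CH(OCH3) → 2.

2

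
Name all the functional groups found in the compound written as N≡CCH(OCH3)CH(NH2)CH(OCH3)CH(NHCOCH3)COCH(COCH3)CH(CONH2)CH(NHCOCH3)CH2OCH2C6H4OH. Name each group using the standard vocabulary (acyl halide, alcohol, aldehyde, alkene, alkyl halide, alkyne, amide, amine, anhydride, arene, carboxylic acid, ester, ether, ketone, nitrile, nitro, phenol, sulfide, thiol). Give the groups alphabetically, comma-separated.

amide, amine, arene, ether, ketone, nitrile, phenol

Reading the structure from left to right:
  N≡C: N≡C–: carbon triple-bonded to nitrogen → nitrile.
  CH(OCH3): pendant –OCH3: C–O–C with sp³ C, no adjacent C=O → ether.
  CH(NH2): –NH2 on an sp³ carbon with no adjacent C=O → amine.
  CH(OCH3): pendant –OCH3: C–O–C with sp³ C, no adjacent C=O → ether.
  CH(NHCOCH3): pendant –NHC(=O)CH3: N bonded to a carbonyl → amide (not amine).
  CO: –C(=O)– with carbon on both sides → ketone.
  CH(COCH3): pendant –COCH3: carbonyl C bonded to two carbons → ketone.
  CH(CONH2): pendant –CONH2: carbonyl C bonded to C and N → amide.
  CH(NHCOCH3): pendant –NHC(=O)CH3: N bonded to a carbonyl → amide (not amine).
  CH2OCH2: C–O–C with sp³ carbons on both sides and no adjacent C=O → ether.
  C6H4OH: –OH attached directly to an aromatic ring → phenol (not alcohol); the ring itself is an arene.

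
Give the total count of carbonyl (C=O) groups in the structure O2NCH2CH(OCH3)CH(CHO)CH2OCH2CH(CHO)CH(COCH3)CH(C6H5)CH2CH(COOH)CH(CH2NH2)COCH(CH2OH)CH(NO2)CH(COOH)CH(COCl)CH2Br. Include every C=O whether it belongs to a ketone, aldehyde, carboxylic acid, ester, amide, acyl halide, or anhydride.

CH(CHO): aldehyde, 1 C=O (running total 1).
CH(CHO): aldehyde, 1 C=O (running total 2).
CH(COCH3): ketone, 1 C=O (running total 3).
CH(COOH): carboxylic acid, 1 C=O (running total 4).
CO: ketone, 1 C=O (running total 5).
CH(COOH): carboxylic acid, 1 C=O (running total 6).
CH(COCl): acyl halide, 1 C=O (running total 7).

7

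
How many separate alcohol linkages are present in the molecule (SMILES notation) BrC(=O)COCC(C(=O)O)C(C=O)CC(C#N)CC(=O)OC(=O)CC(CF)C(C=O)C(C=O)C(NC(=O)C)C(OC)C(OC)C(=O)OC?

Working along the chain:
  BrCO: –C(=O)Br: carbonyl C bonded to C and to a halogen → acyl halide (not alkyl halide).
  CH2OCH2: C–O–C with sp³ carbons on both sides and no adjacent C=O → ether.
  CH(COOH): pendant –COOH: carbonyl C bonded to C and –OH → carboxylic acid.
  CH(CHO): pendant –CHO: carbonyl C bonded to C and H → aldehyde.
  CH(CN): pendant –C≡N: nitrile.
  CH2CO-O-COCH2: two acyl groups sharing one oxygen, –C(=O)–O–C(=O)– → anhydride.
  CH(CH2F): pendant –CH2X: halogen on sp³ carbon → alkyl halide.
  CH(CHO): pendant –CHO: carbonyl C bonded to C and H → aldehyde.
  CH(CHO): pendant –CHO: carbonyl C bonded to C and H → aldehyde.
  CH(NHCOCH3): pendant –NHC(=O)CH3: N bonded to a carbonyl → amide (not amine).
  CH(OCH3): pendant –OCH3: C–O–C with sp³ C, no adjacent C=O → ether.
  CH(OCH3): pendant –OCH3: C–O–C with sp³ C, no adjacent C=O → ether.
  COOCH3: –C(=O)OCH3: carbonyl C bonded to C and to –OCH3 → ester (not ketone + ether).
No segment is a alcohol: CH2OCH2 is ether, not alcohol; CH(COOH) is carboxylic acid, not alcohol; CH(CHO) is aldehyde, not alcohol. → 0.

0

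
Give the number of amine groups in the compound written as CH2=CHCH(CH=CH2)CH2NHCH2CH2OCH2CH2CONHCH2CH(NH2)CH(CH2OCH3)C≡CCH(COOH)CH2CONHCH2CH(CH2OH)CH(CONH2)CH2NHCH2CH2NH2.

4

C=C double bond → alkene.
pendant –CH=CH2: C=C double bond → alkene.
C–N–C with sp³ carbons and no adjacent C=O → amine (secondary).
C–O–C with sp³ carbons on both sides and no adjacent C=O → ether.
–C(=O)–N– linkage → amide (the N is not an amine).
–NH2 on an sp³ carbon with no adjacent C=O → amine.
pendant –CH2OCH3: C–O–C linkage → ether.
C≡C triple bond → alkyne.
pendant –COOH: carbonyl C bonded to C and –OH → carboxylic acid.
–C(=O)–N– linkage → amide (the N is not an amine).
pendant –CH2OH on an sp³ backbone C → alcohol.
pendant –CONH2: carbonyl C bonded to C and N → amide.
C–N–C with sp³ carbons and no adjacent C=O → amine (secondary).
–NH2 on an sp³ carbon with no adjacent C=O → amine.
Amine appears at: CH2NHCH2, CH(NH2), CH2NHCH2, CH2NH2 → 4.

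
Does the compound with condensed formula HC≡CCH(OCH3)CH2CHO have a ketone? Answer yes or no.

no

C≡C triple bond → alkyne.
pendant –OCH3: C–O–C with sp³ C, no adjacent C=O → ether.
terminal –CHO: carbonyl C bonded to H and C → aldehyde.
In CHO, the carbonyl carbon carries an H, so it is an aldehyde, not a ketone.
The groups actually present are: aldehyde, alkyne, ether.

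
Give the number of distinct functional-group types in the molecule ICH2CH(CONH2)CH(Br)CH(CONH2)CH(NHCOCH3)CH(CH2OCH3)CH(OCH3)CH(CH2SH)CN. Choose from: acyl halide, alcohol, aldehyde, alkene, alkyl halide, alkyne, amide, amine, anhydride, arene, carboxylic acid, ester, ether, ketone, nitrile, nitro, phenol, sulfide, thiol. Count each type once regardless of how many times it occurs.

5

Taking each segment in turn:
  ICH2: halogen on an sp³ carbon → alkyl halide.
  CH(CONH2): pendant –CONH2: carbonyl C bonded to C and N → amide.
  CH(Br): halogen on an sp³ carbon → alkyl halide.
  CH(CONH2): pendant –CONH2: carbonyl C bonded to C and N → amide.
  CH(NHCOCH3): pendant –NHC(=O)CH3: N bonded to a carbonyl → amide (not amine).
  CH(CH2OCH3): pendant –CH2OCH3: C–O–C linkage → ether.
  CH(OCH3): pendant –OCH3: C–O–C with sp³ C, no adjacent C=O → ether.
  CH(CH2SH): pendant –CH2SH → thiol.
  CN: –C≡N: carbon triple-bonded to nitrogen → nitrile.
Distinct types present: alkyl halide, amide, ether, nitrile, thiol.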